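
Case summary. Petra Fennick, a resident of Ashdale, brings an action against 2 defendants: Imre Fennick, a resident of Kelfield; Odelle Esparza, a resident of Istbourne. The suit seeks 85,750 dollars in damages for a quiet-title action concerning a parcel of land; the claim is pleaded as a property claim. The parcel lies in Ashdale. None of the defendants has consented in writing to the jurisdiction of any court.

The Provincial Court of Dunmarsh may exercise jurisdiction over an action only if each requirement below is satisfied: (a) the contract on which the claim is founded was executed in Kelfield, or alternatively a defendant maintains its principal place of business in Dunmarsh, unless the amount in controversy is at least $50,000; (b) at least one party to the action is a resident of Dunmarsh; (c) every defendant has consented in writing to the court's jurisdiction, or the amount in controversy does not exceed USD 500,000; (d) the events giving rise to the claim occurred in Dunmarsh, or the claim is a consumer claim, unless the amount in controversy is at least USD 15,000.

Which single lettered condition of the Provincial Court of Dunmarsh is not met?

The Provincial Court of Dunmarsh:
  (a) No contract (and hence no place of execution) is alleged; no defendant is a corporation — every alternative fails. But the amount in controversy is 85,750 dollars, which meets the $50,000 floor, and the 'unless' clause therefore excuses the requirement. Satisfied.
  (b) No party resides in Dunmarsh. Not met.
  (c) The amount in controversy is 85,750 dollars, within the $500,000 ceiling, so this disjunct is met. Satisfied.
  (d) The operative events occurred in Ashdale, not Dunmarsh; the claim is a property claim, not a consumer claim — no alternative holds. But the amount in controversy is 85,750 dollars, which meets the 15,000 dollars floor, and the 'unless' clause therefore excuses the requirement. Condition met.
Only condition (b) fails.

(b)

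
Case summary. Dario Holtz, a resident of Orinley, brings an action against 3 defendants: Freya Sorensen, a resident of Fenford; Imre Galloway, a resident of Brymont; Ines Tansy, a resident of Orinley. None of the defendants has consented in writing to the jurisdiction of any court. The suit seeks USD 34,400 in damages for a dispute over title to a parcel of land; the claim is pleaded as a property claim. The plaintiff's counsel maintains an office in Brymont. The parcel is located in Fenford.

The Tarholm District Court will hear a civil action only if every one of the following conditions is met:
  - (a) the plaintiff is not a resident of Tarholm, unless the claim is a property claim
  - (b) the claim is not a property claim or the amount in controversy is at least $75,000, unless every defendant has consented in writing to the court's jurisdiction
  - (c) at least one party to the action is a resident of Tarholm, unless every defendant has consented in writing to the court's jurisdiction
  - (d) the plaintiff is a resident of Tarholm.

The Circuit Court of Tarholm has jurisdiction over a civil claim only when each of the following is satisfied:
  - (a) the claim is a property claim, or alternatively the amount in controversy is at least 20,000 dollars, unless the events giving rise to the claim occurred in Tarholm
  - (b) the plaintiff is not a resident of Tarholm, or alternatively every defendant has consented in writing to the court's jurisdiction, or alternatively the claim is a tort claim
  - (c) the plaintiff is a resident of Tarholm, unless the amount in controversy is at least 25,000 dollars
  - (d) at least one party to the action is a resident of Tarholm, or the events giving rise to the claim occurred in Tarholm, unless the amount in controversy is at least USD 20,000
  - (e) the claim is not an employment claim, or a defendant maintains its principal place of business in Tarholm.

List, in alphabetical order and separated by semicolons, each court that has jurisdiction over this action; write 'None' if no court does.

The Tarholm District Court:
  (a) The plaintiff resides in Orinley, which is not Tarholm. Condition met.
  (b) The claim is a property claim; the amount in controversy is USD 34,400, below the 75,000 dollars floor — no alternative holds. Nor does the 'unless' clause help: no such written consent has been filed. Condition not met.
  (c) No party resides in Tarholm. And no such written consent has been filed, so the proviso does not save it. Condition not met.
  (d) The plaintiff resides in Orinley, not Tarholm. Not satisfied.
  → At least one condition fails; no jurisdiction.
The Circuit Court of Tarholm:
  (a) The claim is a property claim, which satisfies one of the alternatives. Satisfied.
  (b) The plaintiff resides in Orinley, which is not Tarholm — that alternative is enough. Condition met.
  (c) The plaintiff resides in Orinley, not Tarholm. The proviso rescues it, though: the amount in controversy is USD 34,400, which meets the USD 25,000 floor. Met.
  (d) No party resides in Tarholm; the operative events occurred in Fenford, not Tarholm — no alternative holds. But the amount in controversy is 34,400 dollars, which meets the 20,000 dollars floor, and the 'unless' clause therefore excuses the requirement. Condition met.
  (e) The claim is a property claim, not an employment claim, so this disjunct is met. Condition met.
  → Every requirement is satisfied — jurisdiction.

the Circuit Court of Tarholm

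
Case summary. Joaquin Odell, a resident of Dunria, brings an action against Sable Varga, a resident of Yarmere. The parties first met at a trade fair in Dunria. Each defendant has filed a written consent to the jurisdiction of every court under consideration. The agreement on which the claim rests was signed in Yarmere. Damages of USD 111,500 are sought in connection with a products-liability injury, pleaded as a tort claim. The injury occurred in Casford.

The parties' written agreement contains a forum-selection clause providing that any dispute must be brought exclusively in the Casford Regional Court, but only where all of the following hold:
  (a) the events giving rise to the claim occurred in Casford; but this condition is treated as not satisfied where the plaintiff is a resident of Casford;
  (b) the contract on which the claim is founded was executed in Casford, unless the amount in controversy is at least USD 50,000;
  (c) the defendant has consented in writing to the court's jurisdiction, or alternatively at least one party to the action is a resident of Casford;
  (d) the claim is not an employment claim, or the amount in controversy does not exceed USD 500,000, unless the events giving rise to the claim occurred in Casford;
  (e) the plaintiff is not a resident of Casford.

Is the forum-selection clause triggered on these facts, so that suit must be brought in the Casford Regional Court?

The Casford Regional Court:
  (a) The operative events occurred in Casford. The carve-out does not apply: the plaintiff resides in Dunria, not Casford. Condition met.
  (b) The contract was executed in Yarmere, not Casford. The proviso rescues it, though: the amount in controversy is 111,500 dollars, which meets the USD 50,000 floor. Condition met.
  (c) Every defendant has filed written consent, which satisfies one of the alternatives. Met.
  (d) The claim is a tort claim, not an employment claim, so this disjunct is met. Condition met.
  (e) The plaintiff resides in Dunria, which is not Casford. Condition met.
  → Forum clause is triggered.

Yes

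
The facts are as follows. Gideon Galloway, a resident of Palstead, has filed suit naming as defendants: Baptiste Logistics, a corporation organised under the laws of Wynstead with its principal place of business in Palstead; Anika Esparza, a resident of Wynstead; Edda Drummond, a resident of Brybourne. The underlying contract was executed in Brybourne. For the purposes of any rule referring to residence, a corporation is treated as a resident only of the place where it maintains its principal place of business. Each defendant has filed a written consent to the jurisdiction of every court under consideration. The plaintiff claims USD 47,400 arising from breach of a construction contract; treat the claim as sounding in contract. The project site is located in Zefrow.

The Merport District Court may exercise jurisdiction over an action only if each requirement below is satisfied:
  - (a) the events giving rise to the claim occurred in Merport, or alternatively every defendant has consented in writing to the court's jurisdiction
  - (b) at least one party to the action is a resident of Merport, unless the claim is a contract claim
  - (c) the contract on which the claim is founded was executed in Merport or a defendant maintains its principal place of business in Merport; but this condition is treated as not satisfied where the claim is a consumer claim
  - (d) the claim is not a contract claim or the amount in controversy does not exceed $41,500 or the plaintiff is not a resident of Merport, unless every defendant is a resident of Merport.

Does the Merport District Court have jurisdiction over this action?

No

The Merport District Court:
  (a) Every defendant has filed written consent, so one alternative holds. Condition met.
  (b) No party resides in Merport. But the claim is a contract claim, and the 'unless' clause therefore excuses the requirement. Met.
  (c) The contract was executed in Brybourne, not Merport; the corporate defendant(s) have their principal place of business in Palstead, not Merport — no alternative holds. Fails.
  (d) The plaintiff resides in Palstead, which is not Merport — that alternative is enough. Met.
  → The court lacks jurisdiction.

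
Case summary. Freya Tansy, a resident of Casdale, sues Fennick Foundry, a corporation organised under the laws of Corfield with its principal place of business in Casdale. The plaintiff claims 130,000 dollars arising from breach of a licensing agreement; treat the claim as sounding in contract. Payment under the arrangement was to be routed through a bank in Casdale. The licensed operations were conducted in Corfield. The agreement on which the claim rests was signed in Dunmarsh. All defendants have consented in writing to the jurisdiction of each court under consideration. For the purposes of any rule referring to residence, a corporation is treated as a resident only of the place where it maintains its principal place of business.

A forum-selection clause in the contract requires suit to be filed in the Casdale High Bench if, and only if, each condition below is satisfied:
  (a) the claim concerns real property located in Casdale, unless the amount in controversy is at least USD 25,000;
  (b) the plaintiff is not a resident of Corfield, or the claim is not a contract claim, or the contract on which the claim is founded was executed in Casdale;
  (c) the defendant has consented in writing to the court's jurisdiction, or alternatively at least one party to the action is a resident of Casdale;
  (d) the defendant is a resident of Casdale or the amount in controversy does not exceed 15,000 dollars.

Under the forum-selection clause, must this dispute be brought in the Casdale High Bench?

Yes

The Casdale High Bench:
  (a) The claim does not concern real property. But the amount in controversy is USD 130,000, which meets the USD 25,000 floor, and the 'unless' clause therefore excuses the requirement. Satisfied.
  (b) The plaintiff resides in Casdale, which is not Corfield, so one alternative holds. Condition met.
  (c) Every defendant has filed written consent, so this disjunct is met. Condition met.
  (d) The defendant resides in Casdale, which satisfies one of the alternatives. Condition met.
  → Forum clause is triggered.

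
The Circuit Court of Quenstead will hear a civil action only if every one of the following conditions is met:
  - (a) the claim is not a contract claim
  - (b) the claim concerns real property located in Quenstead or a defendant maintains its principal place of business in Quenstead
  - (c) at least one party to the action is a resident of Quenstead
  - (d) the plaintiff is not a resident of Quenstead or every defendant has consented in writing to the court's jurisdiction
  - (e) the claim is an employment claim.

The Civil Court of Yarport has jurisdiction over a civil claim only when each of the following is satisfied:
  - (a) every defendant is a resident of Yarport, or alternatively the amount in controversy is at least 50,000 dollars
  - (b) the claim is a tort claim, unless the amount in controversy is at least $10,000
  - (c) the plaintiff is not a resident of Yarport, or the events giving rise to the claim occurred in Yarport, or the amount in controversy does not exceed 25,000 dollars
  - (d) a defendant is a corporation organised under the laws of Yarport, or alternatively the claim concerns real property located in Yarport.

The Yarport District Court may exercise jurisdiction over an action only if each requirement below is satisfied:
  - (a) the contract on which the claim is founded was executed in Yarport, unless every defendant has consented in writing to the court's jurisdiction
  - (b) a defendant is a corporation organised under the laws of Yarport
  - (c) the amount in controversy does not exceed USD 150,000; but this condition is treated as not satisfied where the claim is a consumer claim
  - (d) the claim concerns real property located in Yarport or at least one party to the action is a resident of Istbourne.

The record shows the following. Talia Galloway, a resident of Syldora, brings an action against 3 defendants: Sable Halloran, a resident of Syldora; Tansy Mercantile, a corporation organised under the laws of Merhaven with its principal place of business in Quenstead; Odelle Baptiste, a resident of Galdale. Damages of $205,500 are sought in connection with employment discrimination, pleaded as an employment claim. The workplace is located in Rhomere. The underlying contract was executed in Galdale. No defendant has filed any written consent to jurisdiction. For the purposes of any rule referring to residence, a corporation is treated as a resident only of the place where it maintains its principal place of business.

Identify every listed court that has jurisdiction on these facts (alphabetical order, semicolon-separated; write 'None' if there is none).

The Circuit Court of Quenstead:
  (a) The claim is an employment claim, not a contract claim. Met.
  (b) Tansy Mercantile has its principal place of business in Quenstead, which satisfies one of the alternatives. Satisfied.
  (c) Tansy Mercantile resides in Quenstead. Satisfied.
  (d) The plaintiff resides in Syldora, which is not Quenstead — that alternative is enough. Satisfied.
  (e) The claim is an employment claim. Met.
  → Every requirement is satisfied — jurisdiction.
The Civil Court of Yarport:
  (a) The amount in controversy is 205,500 dollars, which meets the USD 50,000 floor, so one alternative holds. Condition met.
  (b) The claim is an employment claim, not a tort claim. The proviso rescues it, though: the amount in controversy is 205,500 dollars, which meets the 10,000 dollars floor. Met.
  (c) The plaintiff resides in Syldora, which is not Yarport — that alternative is enough. Met.
  (d) The corporate defendant(s) are organised in Merhaven, not Yarport; the claim does not concern real property — every alternative fails. Not met.
  → Not every requirement is met — no jurisdiction.
The Yarport District Court:
  (a) The contract was executed in Galdale, not Yarport. Nor does the 'unless' clause help: no such written consent has been filed. Not satisfied.
  (b) The corporate defendant(s) are organised in Merhaven, not Yarport. Not met.
  (c) The amount in controversy is $205,500, above the USD 150,000 ceiling. Not satisfied.
  (d) The claim does not concern real property; no party resides in Istbourne — no alternative holds. Not met.
  → No jurisdiction.

the Circuit Court of Quenstead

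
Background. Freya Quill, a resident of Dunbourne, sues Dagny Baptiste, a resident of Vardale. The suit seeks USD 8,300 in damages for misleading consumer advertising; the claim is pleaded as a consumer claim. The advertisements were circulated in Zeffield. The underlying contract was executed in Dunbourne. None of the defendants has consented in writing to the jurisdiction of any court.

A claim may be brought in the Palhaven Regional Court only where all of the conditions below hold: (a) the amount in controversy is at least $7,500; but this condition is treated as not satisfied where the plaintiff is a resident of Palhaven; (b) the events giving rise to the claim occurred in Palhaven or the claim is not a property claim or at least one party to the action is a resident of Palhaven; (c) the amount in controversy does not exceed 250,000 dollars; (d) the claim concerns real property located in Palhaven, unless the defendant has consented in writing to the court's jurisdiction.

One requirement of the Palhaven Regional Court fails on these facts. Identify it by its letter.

(d)

The Palhaven Regional Court:
  (a) The amount in controversy is $8,300, which meets the USD 7,500 floor. And the carve-out is inapplicable — the plaintiff resides in Dunbourne, not Palhaven. Condition met.
  (b) The claim is a consumer claim, not a property claim — that alternative is enough. Met.
  (c) The amount in controversy is $8,300, within the $250,000 ceiling. Satisfied.
  (d) The claim does not concern real property. And no such written consent has been filed, so the proviso does not save it. Fails.
Only condition (d) fails.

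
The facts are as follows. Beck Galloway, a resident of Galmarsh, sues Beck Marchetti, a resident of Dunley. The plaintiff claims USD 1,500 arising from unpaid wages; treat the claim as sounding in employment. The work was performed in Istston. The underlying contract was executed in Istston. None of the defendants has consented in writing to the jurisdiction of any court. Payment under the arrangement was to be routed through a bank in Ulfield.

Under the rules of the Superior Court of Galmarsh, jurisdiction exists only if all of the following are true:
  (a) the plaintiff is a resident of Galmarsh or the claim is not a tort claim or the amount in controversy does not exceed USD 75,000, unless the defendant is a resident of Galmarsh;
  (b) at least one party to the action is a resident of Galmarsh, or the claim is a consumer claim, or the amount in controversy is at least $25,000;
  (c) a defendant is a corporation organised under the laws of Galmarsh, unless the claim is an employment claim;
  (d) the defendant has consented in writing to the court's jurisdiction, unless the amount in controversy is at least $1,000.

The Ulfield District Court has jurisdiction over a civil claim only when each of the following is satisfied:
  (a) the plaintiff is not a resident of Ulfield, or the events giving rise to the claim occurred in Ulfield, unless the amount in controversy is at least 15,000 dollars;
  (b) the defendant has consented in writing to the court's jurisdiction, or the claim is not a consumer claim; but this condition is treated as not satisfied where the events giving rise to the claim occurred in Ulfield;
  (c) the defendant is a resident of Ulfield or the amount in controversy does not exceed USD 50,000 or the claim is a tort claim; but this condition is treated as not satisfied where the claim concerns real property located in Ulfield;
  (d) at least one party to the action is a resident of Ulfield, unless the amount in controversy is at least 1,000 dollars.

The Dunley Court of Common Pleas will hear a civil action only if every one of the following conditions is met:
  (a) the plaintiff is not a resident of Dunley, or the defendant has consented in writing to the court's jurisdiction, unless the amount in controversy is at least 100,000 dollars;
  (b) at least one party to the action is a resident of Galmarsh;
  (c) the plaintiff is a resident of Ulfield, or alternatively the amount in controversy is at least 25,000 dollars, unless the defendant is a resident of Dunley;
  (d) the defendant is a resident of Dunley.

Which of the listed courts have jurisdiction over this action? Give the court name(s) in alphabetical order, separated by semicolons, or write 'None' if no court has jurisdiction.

the Dunley Court of Common Pleas; the Superior Court of Galmarsh; the Ulfield District Court

The Superior Court of Galmarsh:
  (a) The plaintiff resides in Galmarsh, so this disjunct is met. Met.
  (b) Beck Galloway resides in Galmarsh, which satisfies one of the alternatives. Condition met.
  (c) No defendant is a corporation. However, the claim is an employment claim, so the 'unless' proviso supplies this condition. Met.
  (d) No such written consent has been filed. The proviso rescues it, though: the amount in controversy is USD 1,500, which meets the 1,000 dollars floor. Condition met.
  → Every requirement is satisfied — jurisdiction.
The Ulfield District Court:
  (a) The plaintiff resides in Galmarsh, which is not Ulfield, which satisfies one of the alternatives. Condition met.
  (b) The claim is an employment claim, not a consumer claim, which satisfies one of the alternatives. The exception is not triggered, since the operative events occurred in Istston, not Ulfield. Met.
  (c) The amount in controversy is 1,500 dollars, within the USD 50,000 ceiling, which satisfies one of the alternatives. The exception is not triggered, since the claim does not concern real property. Satisfied.
  (d) No party resides in Ulfield. However, the amount in controversy is USD 1,500, which meets the 1,000 dollars floor, so the 'unless' proviso supplies this condition. Satisfied.
  → Every requirement is satisfied — jurisdiction.
The Dunley Court of Common Pleas:
  (a) The plaintiff resides in Galmarsh, which is not Dunley — that alternative is enough. Condition met.
  (b) Beck Galloway resides in Galmarsh. Met.
  (c) The plaintiff resides in Galmarsh, not Ulfield; the amount in controversy is USD 1,500, below the $25,000 floor — every alternative fails. The proviso rescues it, though: the defendant resides in Dunley. Met.
  (d) The defendant resides in Dunley. Condition met.
  → All conditions met; jurisdiction exists.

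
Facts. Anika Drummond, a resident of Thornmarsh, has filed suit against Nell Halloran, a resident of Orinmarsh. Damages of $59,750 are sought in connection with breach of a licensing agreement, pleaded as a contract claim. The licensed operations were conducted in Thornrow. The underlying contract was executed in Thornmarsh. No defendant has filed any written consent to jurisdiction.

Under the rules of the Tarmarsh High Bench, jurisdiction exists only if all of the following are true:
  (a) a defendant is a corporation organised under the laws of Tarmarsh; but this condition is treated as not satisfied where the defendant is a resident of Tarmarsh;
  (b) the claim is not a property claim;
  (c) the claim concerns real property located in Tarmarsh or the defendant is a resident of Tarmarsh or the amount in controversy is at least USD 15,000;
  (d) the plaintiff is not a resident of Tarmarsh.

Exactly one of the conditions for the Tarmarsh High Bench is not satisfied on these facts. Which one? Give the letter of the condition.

(a)

The Tarmarsh High Bench:
  (a) No defendant is a corporation. Not satisfied.
  (b) The claim is a contract claim, not a property claim. Met.
  (c) The amount in controversy is 59,750 dollars, which meets the USD 15,000 floor, so one alternative holds. Condition met.
  (d) The plaintiff resides in Thornmarsh, which is not Tarmarsh. Satisfied.
Only condition (a) fails.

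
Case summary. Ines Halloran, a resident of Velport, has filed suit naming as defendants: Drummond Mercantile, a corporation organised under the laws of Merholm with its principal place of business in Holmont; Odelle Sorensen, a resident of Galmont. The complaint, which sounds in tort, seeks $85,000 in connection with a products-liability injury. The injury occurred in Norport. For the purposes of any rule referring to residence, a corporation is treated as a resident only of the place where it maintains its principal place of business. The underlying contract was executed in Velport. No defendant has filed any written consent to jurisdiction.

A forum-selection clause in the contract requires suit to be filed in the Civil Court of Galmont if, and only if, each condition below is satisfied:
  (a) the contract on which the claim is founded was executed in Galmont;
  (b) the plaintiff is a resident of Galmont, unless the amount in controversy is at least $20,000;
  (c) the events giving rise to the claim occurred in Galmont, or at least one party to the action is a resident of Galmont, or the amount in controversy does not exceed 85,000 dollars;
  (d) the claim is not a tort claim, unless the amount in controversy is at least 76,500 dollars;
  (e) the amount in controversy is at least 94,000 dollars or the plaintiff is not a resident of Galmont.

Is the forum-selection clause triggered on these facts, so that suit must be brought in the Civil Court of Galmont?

No

The Civil Court of Galmont:
  (a) The contract was executed in Velport, not Galmont. Fails.
  (b) The plaintiff resides in Velport, not Galmont. The proviso rescues it, though: the amount in controversy is $85,000, which meets the USD 20,000 floor. Condition met.
  (c) Odelle Sorensen resides in Galmont, which satisfies one of the alternatives. Condition met.
  (d) The claim is a tort claim. But the amount in controversy is $85,000, which meets the USD 76,500 floor, and the 'unless' clause therefore excuses the requirement. Satisfied.
  (e) The plaintiff resides in Velport, which is not Galmont, which satisfies one of the alternatives. Met.
  → Forum clause is not triggered.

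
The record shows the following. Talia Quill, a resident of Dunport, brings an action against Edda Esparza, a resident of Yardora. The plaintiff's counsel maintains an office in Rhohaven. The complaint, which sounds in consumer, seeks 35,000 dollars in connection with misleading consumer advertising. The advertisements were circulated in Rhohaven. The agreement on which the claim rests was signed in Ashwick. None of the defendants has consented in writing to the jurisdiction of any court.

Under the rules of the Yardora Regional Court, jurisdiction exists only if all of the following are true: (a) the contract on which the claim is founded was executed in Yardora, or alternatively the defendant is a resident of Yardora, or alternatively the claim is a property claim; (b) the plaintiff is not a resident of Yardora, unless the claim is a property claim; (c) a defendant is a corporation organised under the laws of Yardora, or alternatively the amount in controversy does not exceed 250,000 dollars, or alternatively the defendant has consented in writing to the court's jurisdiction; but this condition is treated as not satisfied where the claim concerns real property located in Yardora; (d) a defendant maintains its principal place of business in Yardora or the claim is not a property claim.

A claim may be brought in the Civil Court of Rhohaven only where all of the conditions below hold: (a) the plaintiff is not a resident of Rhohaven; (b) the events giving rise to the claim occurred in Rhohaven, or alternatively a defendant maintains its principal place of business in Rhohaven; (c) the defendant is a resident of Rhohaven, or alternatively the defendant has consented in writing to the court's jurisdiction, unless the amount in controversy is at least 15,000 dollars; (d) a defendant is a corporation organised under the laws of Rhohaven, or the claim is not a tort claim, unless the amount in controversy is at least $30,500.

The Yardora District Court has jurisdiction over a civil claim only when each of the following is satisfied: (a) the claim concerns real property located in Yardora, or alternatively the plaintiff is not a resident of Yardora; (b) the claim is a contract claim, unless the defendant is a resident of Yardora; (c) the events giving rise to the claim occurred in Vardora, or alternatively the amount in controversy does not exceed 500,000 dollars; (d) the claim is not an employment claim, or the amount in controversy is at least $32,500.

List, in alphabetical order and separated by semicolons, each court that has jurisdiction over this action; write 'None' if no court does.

The Yardora Regional Court:
  (a) The defendant resides in Yardora, which satisfies one of the alternatives. Condition met.
  (b) The plaintiff resides in Dunport, which is not Yardora. Condition met.
  (c) The amount in controversy is USD 35,000, within the $250,000 ceiling, which satisfies one of the alternatives. The exception is not triggered, since the claim does not concern real property. Condition met.
  (d) The claim is a consumer claim, not a property claim, which satisfies one of the alternatives. Condition met.
  → Every requirement is satisfied — jurisdiction.
The Civil Court of Rhohaven:
  (a) The plaintiff resides in Dunport, which is not Rhohaven. Satisfied.
  (b) The operative events occurred in Rhohaven, so one alternative holds. Satisfied.
  (c) The defendant resides in Yardora, not Rhohaven; no such written consent has been filed — every alternative fails. However, the amount in controversy is 35,000 dollars, which meets the USD 15,000 floor, so the 'unless' proviso supplies this condition. Met.
  (d) The claim is a consumer claim, not a tort claim, so one alternative holds. Met.
  → Every requirement is satisfied — jurisdiction.
The Yardora District Court:
  (a) The plaintiff resides in Dunport, which is not Yardora, so one alternative holds. Met.
  (b) The claim is a consumer claim, not a contract claim. The proviso rescues it, though: the defendant resides in Yardora. Satisfied.
  (c) The amount in controversy is 35,000 dollars, within the 500,000 dollars ceiling, which satisfies one of the alternatives. Condition met.
  (d) The claim is a consumer claim, not an employment claim, which satisfies one of the alternatives. Condition met.
  → The court has jurisdiction.

the Civil Court of Rhohaven; the Yardora District Court; the Yardora Regional Court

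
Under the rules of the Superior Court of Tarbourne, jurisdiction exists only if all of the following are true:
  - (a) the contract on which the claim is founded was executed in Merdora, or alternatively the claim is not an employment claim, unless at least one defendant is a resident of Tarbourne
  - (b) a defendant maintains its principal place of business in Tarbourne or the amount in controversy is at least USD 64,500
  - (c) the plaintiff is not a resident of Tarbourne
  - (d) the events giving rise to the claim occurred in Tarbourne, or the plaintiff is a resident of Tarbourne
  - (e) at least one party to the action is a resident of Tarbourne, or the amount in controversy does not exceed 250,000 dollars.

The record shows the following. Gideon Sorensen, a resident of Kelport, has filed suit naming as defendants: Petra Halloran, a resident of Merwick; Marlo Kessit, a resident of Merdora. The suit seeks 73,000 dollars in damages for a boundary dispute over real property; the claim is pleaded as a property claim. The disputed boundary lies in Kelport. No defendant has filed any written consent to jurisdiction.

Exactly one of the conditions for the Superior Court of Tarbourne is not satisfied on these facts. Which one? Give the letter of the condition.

The Superior Court of Tarbourne:
  (a) The claim is a property claim, not an employment claim, so one alternative holds. Condition met.
  (b) The amount in controversy is USD 73,000, which meets the 64,500 dollars floor, so this disjunct is met. Satisfied.
  (c) The plaintiff resides in Kelport, which is not Tarbourne. Met.
  (d) The operative events occurred in Kelport, not Tarbourne; the plaintiff resides in Kelport, not Tarbourne — every alternative fails. Condition not met.
  (e) The amount in controversy is $73,000, within the $250,000 ceiling, so one alternative holds. Condition met.
Only condition (d) fails.

(d)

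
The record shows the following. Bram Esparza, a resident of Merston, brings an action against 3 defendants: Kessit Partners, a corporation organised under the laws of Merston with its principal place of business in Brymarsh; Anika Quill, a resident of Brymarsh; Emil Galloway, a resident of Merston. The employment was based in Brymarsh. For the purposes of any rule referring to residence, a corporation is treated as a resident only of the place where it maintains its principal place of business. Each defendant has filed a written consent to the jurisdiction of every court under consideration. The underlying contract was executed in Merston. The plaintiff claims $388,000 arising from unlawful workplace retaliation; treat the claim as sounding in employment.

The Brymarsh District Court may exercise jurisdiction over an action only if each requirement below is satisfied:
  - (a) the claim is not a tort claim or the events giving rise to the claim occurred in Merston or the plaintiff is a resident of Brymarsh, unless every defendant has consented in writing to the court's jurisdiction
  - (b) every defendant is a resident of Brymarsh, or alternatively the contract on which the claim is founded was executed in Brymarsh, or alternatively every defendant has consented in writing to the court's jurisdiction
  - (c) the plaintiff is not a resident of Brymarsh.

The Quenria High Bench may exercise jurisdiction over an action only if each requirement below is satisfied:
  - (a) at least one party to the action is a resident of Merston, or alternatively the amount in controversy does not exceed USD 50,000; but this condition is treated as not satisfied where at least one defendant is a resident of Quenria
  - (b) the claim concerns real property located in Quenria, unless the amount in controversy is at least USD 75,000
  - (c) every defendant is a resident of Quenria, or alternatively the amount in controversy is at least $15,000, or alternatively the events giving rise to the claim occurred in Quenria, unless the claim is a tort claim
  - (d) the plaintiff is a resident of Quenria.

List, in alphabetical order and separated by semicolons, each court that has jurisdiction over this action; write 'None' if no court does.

The Brymarsh District Court:
  (a) The claim is an employment claim, not a tort claim, so one alternative holds. Met.
  (b) Every defendant has filed written consent, so this disjunct is met. Condition met.
  (c) The plaintiff resides in Merston, which is not Brymarsh. Met.
  → All conditions met; jurisdiction exists.
The Quenria High Bench:
  (a) Bram Esparza resides in Merston, which satisfies one of the alternatives. The carve-out does not apply: no defendant resides in Quenria (they reside in Brymarsh, Brymarsh, Merston). Condition met.
  (b) The claim does not concern real property. However, the amount in controversy is 388,000 dollars, which meets the $75,000 floor, so the 'unless' proviso supplies this condition. Satisfied.
  (c) The amount in controversy is $388,000, which meets the 15,000 dollars floor, which satisfies one of the alternatives. Satisfied.
  (d) The plaintiff resides in Merston, not Quenria. Not satisfied.
  → No jurisdiction.

the Brymarsh District Court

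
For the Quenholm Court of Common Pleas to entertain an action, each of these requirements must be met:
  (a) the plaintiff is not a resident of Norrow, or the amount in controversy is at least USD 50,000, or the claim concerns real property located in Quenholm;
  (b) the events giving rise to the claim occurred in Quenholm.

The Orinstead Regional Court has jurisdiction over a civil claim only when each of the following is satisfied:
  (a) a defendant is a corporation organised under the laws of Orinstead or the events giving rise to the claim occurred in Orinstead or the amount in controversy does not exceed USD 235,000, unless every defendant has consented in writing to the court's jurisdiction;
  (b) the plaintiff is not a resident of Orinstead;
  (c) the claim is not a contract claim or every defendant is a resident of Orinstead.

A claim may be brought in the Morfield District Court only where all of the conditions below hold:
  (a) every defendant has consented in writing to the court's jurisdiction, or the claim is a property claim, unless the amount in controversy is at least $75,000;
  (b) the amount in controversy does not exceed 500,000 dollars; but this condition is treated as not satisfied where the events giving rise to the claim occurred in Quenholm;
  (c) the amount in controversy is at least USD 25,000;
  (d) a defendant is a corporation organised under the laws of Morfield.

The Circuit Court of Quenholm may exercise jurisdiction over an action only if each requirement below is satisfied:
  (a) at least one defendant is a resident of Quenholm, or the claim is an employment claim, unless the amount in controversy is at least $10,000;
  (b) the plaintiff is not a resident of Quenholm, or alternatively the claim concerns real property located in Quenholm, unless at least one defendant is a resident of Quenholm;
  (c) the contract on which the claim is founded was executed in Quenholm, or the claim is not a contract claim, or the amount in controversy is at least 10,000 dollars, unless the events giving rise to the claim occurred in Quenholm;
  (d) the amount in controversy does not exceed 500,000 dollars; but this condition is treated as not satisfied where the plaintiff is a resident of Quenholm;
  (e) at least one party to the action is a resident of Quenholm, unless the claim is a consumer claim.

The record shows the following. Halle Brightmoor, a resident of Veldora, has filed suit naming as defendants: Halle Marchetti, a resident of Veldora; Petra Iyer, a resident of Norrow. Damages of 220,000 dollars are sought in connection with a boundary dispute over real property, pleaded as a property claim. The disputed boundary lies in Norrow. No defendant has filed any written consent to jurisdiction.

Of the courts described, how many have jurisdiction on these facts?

The Quenholm Court of Common Pleas:
  (a) The plaintiff resides in Veldora, which is not Norrow, which satisfies one of the alternatives. Condition met.
  (b) The operative events occurred in Norrow, not Quenholm. Not satisfied.
  → No jurisdiction.
The Orinstead Regional Court:
  (a) The amount in controversy is $220,000, within the $235,000 ceiling, which satisfies one of the alternatives. Satisfied.
  (b) The plaintiff resides in Veldora, which is not Orinstead. Satisfied.
  (c) The claim is a property claim, not a contract claim — that alternative is enough. Met.
  → Every requirement is satisfied — jurisdiction.
The Morfield District Court:
  (a) The claim is a property claim, which satisfies one of the alternatives. Satisfied.
  (b) The amount in controversy is USD 220,000, within the USD 500,000 ceiling. And the carve-out is inapplicable — the operative events occurred in Norrow, not Quenholm. Satisfied.
  (c) The amount in controversy is USD 220,000, which meets the 25,000 dollars floor. Condition met.
  (d) No defendant is a corporation. Not met.
  → The court lacks jurisdiction.
The Circuit Court of Quenholm:
  (a) No defendant resides in Quenholm (they reside in Veldora, Norrow); the claim is a property claim, not an employment claim — none of the alternatives is met. But the amount in controversy is $220,000, which meets the USD 10,000 floor, and the 'unless' clause therefore excuses the requirement. Condition met.
  (b) The plaintiff resides in Veldora, which is not Quenholm, so one alternative holds. Met.
  (c) The claim is a property claim, not a contract claim, so one alternative holds. Satisfied.
  (d) The amount in controversy is 220,000 dollars, within the 500,000 dollars ceiling. The exception is not triggered, since the plaintiff resides in Veldora, not Quenholm. Satisfied.
  (e) No party resides in Quenholm. Nor does the 'unless' clause help: the claim is a property claim, not a consumer claim. Fails.
  → Not every requirement is met — no jurisdiction.
Courts with jurisdiction: the Orinstead Regional Court — 1 in total.

1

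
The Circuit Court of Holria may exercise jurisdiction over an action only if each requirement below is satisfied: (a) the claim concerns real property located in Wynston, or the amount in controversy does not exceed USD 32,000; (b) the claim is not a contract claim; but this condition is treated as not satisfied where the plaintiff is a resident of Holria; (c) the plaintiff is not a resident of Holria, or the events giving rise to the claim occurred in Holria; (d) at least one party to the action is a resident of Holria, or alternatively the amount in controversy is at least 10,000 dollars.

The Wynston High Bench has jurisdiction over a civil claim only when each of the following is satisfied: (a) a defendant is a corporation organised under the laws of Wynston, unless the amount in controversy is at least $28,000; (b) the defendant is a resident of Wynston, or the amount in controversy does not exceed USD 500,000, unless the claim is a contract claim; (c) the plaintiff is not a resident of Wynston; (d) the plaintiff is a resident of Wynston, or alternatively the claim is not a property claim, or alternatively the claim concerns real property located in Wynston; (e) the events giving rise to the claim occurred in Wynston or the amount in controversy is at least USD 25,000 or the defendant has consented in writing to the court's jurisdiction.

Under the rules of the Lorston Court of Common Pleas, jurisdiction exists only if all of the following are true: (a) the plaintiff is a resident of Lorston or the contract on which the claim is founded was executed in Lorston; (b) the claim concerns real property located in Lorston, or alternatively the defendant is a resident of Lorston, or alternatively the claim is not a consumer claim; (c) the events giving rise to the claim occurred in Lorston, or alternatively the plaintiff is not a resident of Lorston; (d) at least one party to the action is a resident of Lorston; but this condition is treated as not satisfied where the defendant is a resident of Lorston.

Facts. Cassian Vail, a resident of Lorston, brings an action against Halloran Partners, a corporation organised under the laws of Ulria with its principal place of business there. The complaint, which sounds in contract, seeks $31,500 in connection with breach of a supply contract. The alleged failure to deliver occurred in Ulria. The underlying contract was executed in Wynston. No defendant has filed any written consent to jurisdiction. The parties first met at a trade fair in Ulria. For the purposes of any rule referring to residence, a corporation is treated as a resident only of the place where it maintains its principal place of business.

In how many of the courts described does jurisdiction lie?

1

The Circuit Court of Holria:
  (a) The amount in controversy is 31,500 dollars, within the USD 32,000 ceiling, so this disjunct is met. Satisfied.
  (b) The claim is a contract claim. Not met.
  (c) The plaintiff resides in Lorston, which is not Holria — that alternative is enough. Met.
  (d) The amount in controversy is $31,500, which meets the USD 10,000 floor — that alternative is enough. Met.
  → At least one condition fails; no jurisdiction.
The Wynston High Bench:
  (a) The corporate defendant(s) are organised in Ulria, not Wynston. But the amount in controversy is 31,500 dollars, which meets the USD 28,000 floor, and the 'unless' clause therefore excuses the requirement. Satisfied.
  (b) The amount in controversy is USD 31,500, within the 500,000 dollars ceiling, so one alternative holds. Met.
  (c) The plaintiff resides in Lorston, which is not Wynston. Satisfied.
  (d) The claim is a contract claim, not a property claim, so this disjunct is met. Condition met.
  (e) The amount in controversy is 31,500 dollars, which meets the $25,000 floor, so one alternative holds. Met.
  → The court has jurisdiction.
The Lorston Court of Common Pleas:
  (a) The plaintiff resides in Lorston — that alternative is enough. Condition met.
  (b) The claim is a contract claim, not a consumer claim, so this disjunct is met. Condition met.
  (c) The operative events occurred in Ulria, not Lorston; the plaintiff resides in Lorston — every alternative fails. Not satisfied.
  (d) Cassian Vail resides in Lorston. The carve-out does not apply: the defendant resides in Ulria, not Lorston. Met.
  → No jurisdiction.
Courts with jurisdiction: the Wynston High Bench — 1 in total.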